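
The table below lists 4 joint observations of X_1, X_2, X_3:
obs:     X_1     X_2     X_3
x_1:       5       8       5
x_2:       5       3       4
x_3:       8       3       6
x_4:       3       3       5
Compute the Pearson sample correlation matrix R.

Step 1 — column means:
  mean(X_1) = (5 + 5 + 8 + 3) / 4 = 21/4 = 5.25
  mean(X_2) = (8 + 3 + 3 + 3) / 4 = 17/4 = 4.25
  mean(X_3) = (5 + 4 + 6 + 5) / 4 = 20/4 = 5

Step 2 — sample variances and covariances s[i,j] = (1/(n-1)) · Σ_k (x_{k,i} - mean_i) · (x_{k,j} - mean_j), with n-1 = 3:
  s[X_1,X_1] = ((-0.25)·(-0.25) + (-0.25)·(-0.25) + (2.75)·(2.75) + (-2.25)·(-2.25)) / 3 = 12.75/3 = 4.25
  s[X_1,X_2] = ((-0.25)·(3.75) + (-0.25)·(-1.25) + (2.75)·(-1.25) + (-2.25)·(-1.25)) / 3 = -1.25/3 = -0.4167
  s[X_1,X_3] = ((-0.25)·(0) + (-0.25)·(-1) + (2.75)·(1) + (-2.25)·(0)) / 3 = 3/3 = 1
  s[X_2,X_2] = ((3.75)·(3.75) + (-1.25)·(-1.25) + (-1.25)·(-1.25) + (-1.25)·(-1.25)) / 3 = 18.75/3 = 6.25
  s[X_2,X_3] = ((3.75)·(0) + (-1.25)·(-1) + (-1.25)·(1) + (-1.25)·(0)) / 3 = 0/3 = 0
  s[X_3,X_3] = ((0)·(0) + (-1)·(-1) + (1)·(1) + (0)·(0)) / 3 = 2/3 = 0.6667
  Sample standard deviations s_i = √(s[i,i]):
  s(X_1) = √(4.25) = 2.0616
  s(X_2) = √(6.25) = 2.5
  s(X_3) = √(0.6667) = 0.8165

Step 3 — r_{ij} = s_{ij} / (s_i · s_j):
  r[X_1,X_1] = 1 (diagonal).
  r[X_1,X_2] = -0.4167 / (2.0616 · 2.5) = -0.4167 / 5.1539 = -0.0808
  r[X_1,X_3] = 1 / (2.0616 · 0.8165) = 1 / 1.6833 = 0.5941
  r[X_2,X_2] = 1 (diagonal).
  r[X_2,X_3] = 0 / (2.5 · 0.8165) = 0 / 2.0412 = 0
  r[X_3,X_3] = 1 (diagonal).

R is symmetric with unit diagonal. Assembling:

R = [[1, -0.0808, 0.5941],
 [-0.0808, 1, 0],
 [0.5941, 0, 1]]


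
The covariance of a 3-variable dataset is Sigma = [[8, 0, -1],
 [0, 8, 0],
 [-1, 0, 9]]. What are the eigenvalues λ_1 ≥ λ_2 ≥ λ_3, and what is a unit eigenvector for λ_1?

Step 1 — characteristic polynomial p(λ) = det(λI - Sigma) = λ³ - tr·λ² + c_1·λ - det, where tr = trace, c_1 = sum of the principal 2×2 minors, det = det(Sigma):
  tr = 8 + 8 + 9 = 25,
  c_1 = (8·8 - (0)²) + (8·9 - (-1)²) + (8·9 - (0)²) = 64 + 71 + 72 = 207,
  det = 8·(8·9 - (0)²) - (0)·((0)·9 - (0)·(-1)) + (-1)·((0)·(0) - 8·(-1)) = 8·(72) - (0)·(0) + (-1)·(8) = 568.
  So p(λ) = λ³ - 25λ² + 207λ - 568.
Step 2 — look for an integer root (rational root theorem: any rational root is an integer divisor of 568). Testing λ = 8:
  p(8) = 512 - 1600 + 1656 - 568 = 0  ✓
  Dividing out (λ - 8): p(λ) = (λ - 8)(λ² - 17λ + 71).
Step 3 — remaining eigenvalues from the quadratic λ² - 17λ + 71 = 0:
  Δ = 17² - 4·71 = 289 - 284 = 5,  λ = (17 ± √5)/2 = (17 ± 2.2361)/2 ≈ 9.618 or 7.382.
  Sorted: λ_1 = 9.618,  λ_2 = 8,  λ_3 = 7.382  (check: sum = 25 = tr ✓).

Step 4 — unit eigenvector for λ_1 ≈ 9.618: v spans the null space of (Sigma - λ_1 I), whose rows are
  r_1 = (-1.618, 0, -1),  r_2 = (0, -1.618, 0),  r_3 = (-1, 0, -0.618).
  v is orthogonal to every row, so take v ∝ r_1 × r_2 = ((0)·(0) - (-1)·(-1.618), (-1)·(0) - (-1.618)·(0), (-1.618)·(-1.618) - (0)·(0)) ≈ (-1.618, 0, 2.618).
  Rescale (multiply by -1 so the first nonzero entry is positive): u = (1.618, 0, -2.618).
  ||u|| = √((1.618)² + (0)² + (-2.618)²) = √(9.4721) ≈ 3.0777,  v_1 = u/||u|| ≈ (0.5257, 0, -0.8507) (||v_1|| = 1).

λ_1 = 9.618,  λ_2 = 8,  λ_3 = 7.382;  v_1 ≈ (0.5257, 0, -0.8507)


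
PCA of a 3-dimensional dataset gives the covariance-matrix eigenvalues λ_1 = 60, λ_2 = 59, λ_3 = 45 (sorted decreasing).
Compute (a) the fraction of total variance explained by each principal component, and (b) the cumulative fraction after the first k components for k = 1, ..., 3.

Step 1 — total variance = trace(Sigma) = Σ λ_i = 60 + 59 + 45 = 164.

Step 2 — fraction explained by component i = λ_i / Σ λ:
  PC1: 60/164 = 0.3659
  PC2: 59/164 = 0.3598
  PC3: 45/164 = 0.2744

Step 3 — cumulative fraction after k components = (λ_1 + ... + λ_k) / Σ λ:
  k = 1: 60/164 = 0.3659
  k = 2: (60 + 59)/164 = 119/164 = 0.7256
  k = 3: (60 + 59 + 45)/164 = 164/164 = 1

Summary (fraction, with percent):

explained: PC1 0.3659 (36.59%), PC2 0.3598 (35.98%), PC3 0.2744 (27.44%);  cumulative: 0.3659, 0.7256, 1


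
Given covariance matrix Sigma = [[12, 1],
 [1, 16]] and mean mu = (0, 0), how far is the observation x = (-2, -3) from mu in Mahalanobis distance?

Step 1 — centre the observation: (x - mu) = (-2, -3).

Step 2 — invert Sigma. det(Sigma) = 12·16 - (1)² = 191.
  Sigma^{-1} = (1/det) · [[d, -b], [-b, a]] = [[0.0838, -0.0052],
 [-0.0052, 0.0628]].

Step 3 — form the quadratic (x - mu)^T · Sigma^{-1} · (x - mu):
  Sigma^{-1} · (x - mu) = (-0.1518, -0.178).
  (x - mu)^T · [Sigma^{-1} · (x - mu)] = (-2)·(-0.1518) + (-3)·(-0.178) = 0.8377.

Step 4 — take square root: d = √(0.8377) ≈ 0.9153.

d(x, mu) = √(0.8377) ≈ 0.9153


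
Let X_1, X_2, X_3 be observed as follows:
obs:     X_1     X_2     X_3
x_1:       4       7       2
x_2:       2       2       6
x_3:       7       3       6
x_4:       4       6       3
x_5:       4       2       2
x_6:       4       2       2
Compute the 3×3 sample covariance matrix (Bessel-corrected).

Step 1 — column means:
  mean(X_1) = (4 + 2 + 7 + 4 + 4 + 4) / 6 = 25/6 = 4.1667
  mean(X_2) = (7 + 2 + 3 + 6 + 2 + 2) / 6 = 22/6 = 3.6667
  mean(X_3) = (2 + 6 + 6 + 3 + 2 + 2) / 6 = 21/6 = 3.5

Step 2 — sample covariance S[i,j] = (1/(n-1)) · Σ_k (x_{k,i} - mean_i) · (x_{k,j} - mean_j), with n-1 = 5.
  S[X_1,X_1] = ((-0.1667)·(-0.1667) + (-2.1667)·(-2.1667) + (2.8333)·(2.8333) + (-0.1667)·(-0.1667) + (-0.1667)·(-0.1667) + (-0.1667)·(-0.1667)) / 5 = 12.8333/5 = 2.5667
  S[X_1,X_2] = ((-0.1667)·(3.3333) + (-2.1667)·(-1.6667) + (2.8333)·(-0.6667) + (-0.1667)·(2.3333) + (-0.1667)·(-1.6667) + (-0.1667)·(-1.6667)) / 5 = 1.3333/5 = 0.2667
  S[X_1,X_3] = ((-0.1667)·(-1.5) + (-2.1667)·(2.5) + (2.8333)·(2.5) + (-0.1667)·(-0.5) + (-0.1667)·(-1.5) + (-0.1667)·(-1.5)) / 5 = 2.5/5 = 0.5
  S[X_2,X_2] = ((3.3333)·(3.3333) + (-1.6667)·(-1.6667) + (-0.6667)·(-0.6667) + (2.3333)·(2.3333) + (-1.6667)·(-1.6667) + (-1.6667)·(-1.6667)) / 5 = 25.3333/5 = 5.0667
  S[X_2,X_3] = ((3.3333)·(-1.5) + (-1.6667)·(2.5) + (-0.6667)·(2.5) + (2.3333)·(-0.5) + (-1.6667)·(-1.5) + (-1.6667)·(-1.5)) / 5 = -7/5 = -1.4
  S[X_3,X_3] = ((-1.5)·(-1.5) + (2.5)·(2.5) + (2.5)·(2.5) + (-0.5)·(-0.5) + (-1.5)·(-1.5) + (-1.5)·(-1.5)) / 5 = 19.5/5 = 3.9

S is symmetric (S[j,i] = S[i,j]). Assembling:

S = [[2.5667, 0.2667, 0.5],
 [0.2667, 5.0667, -1.4],
 [0.5, -1.4, 3.9]]


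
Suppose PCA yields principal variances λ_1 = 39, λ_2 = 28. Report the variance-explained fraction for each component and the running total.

Step 1 — total variance = trace(Sigma) = Σ λ_i = 39 + 28 = 67.

Step 2 — fraction explained by component i = λ_i / Σ λ:
  PC1: 39/67 = 0.5821
  PC2: 28/67 = 0.4179

Step 3 — cumulative fraction after k components = (λ_1 + ... + λ_k) / Σ λ:
  k = 1: 39/67 = 0.5821
  k = 2: (39 + 28)/67 = 67/67 = 1

Summary (fraction, with percent):

explained: PC1 0.5821 (58.21%), PC2 0.4179 (41.79%);  cumulative: 0.5821, 1


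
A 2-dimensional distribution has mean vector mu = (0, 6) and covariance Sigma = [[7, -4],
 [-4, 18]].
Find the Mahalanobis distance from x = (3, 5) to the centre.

Step 1 — centre the observation: (x - mu) = (3, -1).

Step 2 — invert Sigma. det(Sigma) = 7·18 - (-4)² = 110.
  Sigma^{-1} = (1/det) · [[d, -b], [-b, a]] = [[0.1636, 0.0364],
 [0.0364, 0.0636]].

Step 3 — form the quadratic (x - mu)^T · Sigma^{-1} · (x - mu):
  Sigma^{-1} · (x - mu) = (0.4545, 0.0455).
  (x - mu)^T · [Sigma^{-1} · (x - mu)] = (3)·(0.4545) + (-1)·(0.0455) = 1.3182.

Step 4 — take square root: d = √(1.3182) ≈ 1.1481.

d(x, mu) = √(1.3182) ≈ 1.1481


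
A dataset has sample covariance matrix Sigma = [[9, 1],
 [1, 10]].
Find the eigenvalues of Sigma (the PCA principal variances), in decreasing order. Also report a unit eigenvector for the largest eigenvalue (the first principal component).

Step 1 — characteristic polynomial of 2×2 Sigma:
  det(Sigma - λI) = λ² - trace · λ + det = 0.
  trace = 9 + 10 = 19, det = 9·10 - (1)² = 89.
Step 2 — discriminant:
  Δ = trace² - 4·det = 361 - 356 = 5.
Step 3 — eigenvalues:
  λ = (trace ± √Δ)/2 = (19 ± 2.2361)/2,
  λ_1 = 10.618,  λ_2 = 8.382.

Step 4 — unit eigenvector for λ_1: solve (Sigma - λ_1 I)v = 0. First row:
  (9 - 10.618)·v_x + (1)·v_y = 0, i.e. (-1.618)·v_x + (1)·v_y = 0,
  so v ∝ (b, λ_1 - a) = (1, 1.618) = u.
  ||u|| = √((1)² + (1.618)²) = √(3.618) ≈ 1.9021,
  v_1 = u/||u|| ≈ (0.5257, 0.8507) (||v_1|| = 1).

λ_1 = 10.618,  λ_2 = 8.382;  v_1 ≈ (0.5257, 0.8507)


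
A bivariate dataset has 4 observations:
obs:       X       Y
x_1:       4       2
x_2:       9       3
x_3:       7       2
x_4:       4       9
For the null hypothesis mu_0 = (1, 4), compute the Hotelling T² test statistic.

Step 1 — sample mean vector:
  mean(X) = (4 + 9 + 7 + 4) / 4 = 24/4 = 6
  mean(Y) = (2 + 3 + 2 + 9) / 4 = 16/4 = 4
  x̄ = (6, 4),  deviation x̄ - mu_0 = (6, 4) - (1, 4) = (5, 0).

Step 2 — sample covariance matrix, S[i,j] = (1/(n-1)) · Σ_k (x_{k,i} - mean_i) · (x_{k,j} - mean_j), divisor n-1 = 3:
  S[X,X] = ((-2)·(-2) + (3)·(3) + (1)·(1) + (-2)·(-2)) / 3 = 18/3 = 6
  S[X,Y] = ((-2)·(-2) + (3)·(-1) + (1)·(-2) + (-2)·(5)) / 3 = -11/3 = -3.6667
  S[Y,Y] = ((-2)·(-2) + (-1)·(-1) + (-2)·(-2) + (5)·(5)) / 3 = 34/3 = 11.3333
  S = [[6, -3.6667],
 [-3.6667, 11.3333]].

Step 3 — invert S. det(S) = 6·11.3333 - (-3.6667)² = 54.5556.
  S^{-1} = (1/det) · [[d, -b], [-b, a]] = [[0.2077, 0.0672],
 [0.0672, 0.11]].

Step 4 — quadratic form (x̄ - mu_0)^T · S^{-1} · (x̄ - mu_0):
  S^{-1} · (x̄ - mu_0) = (1.0387, 0.336),
  (x̄ - mu_0)^T · [...] = (5)·(1.0387) + (0)·(0.336) = 5.1935.

Step 5 — scale by n: T² = 4 · 5.1935 = 20.7739.

T² ≈ 20.7739


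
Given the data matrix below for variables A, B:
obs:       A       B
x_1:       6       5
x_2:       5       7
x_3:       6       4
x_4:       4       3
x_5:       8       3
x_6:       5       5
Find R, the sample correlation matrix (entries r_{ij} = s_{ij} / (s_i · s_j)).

Step 1 — column means:
  mean(A) = (6 + 5 + 6 + 4 + 8 + 5) / 6 = 34/6 = 5.6667
  mean(B) = (5 + 7 + 4 + 3 + 3 + 5) / 6 = 27/6 = 4.5

Step 2 — sample variances and covariances s[i,j] = (1/(n-1)) · Σ_k (x_{k,i} - mean_i) · (x_{k,j} - mean_j), with n-1 = 5:
  s[A,A] = ((0.3333)·(0.3333) + (-0.6667)·(-0.6667) + (0.3333)·(0.3333) + (-1.6667)·(-1.6667) + (2.3333)·(2.3333) + (-0.6667)·(-0.6667)) / 5 = 9.3333/5 = 1.8667
  s[A,B] = ((0.3333)·(0.5) + (-0.6667)·(2.5) + (0.3333)·(-0.5) + (-1.6667)·(-1.5) + (2.3333)·(-1.5) + (-0.6667)·(0.5)) / 5 = -3/5 = -0.6
  s[B,B] = ((0.5)·(0.5) + (2.5)·(2.5) + (-0.5)·(-0.5) + (-1.5)·(-1.5) + (-1.5)·(-1.5) + (0.5)·(0.5)) / 5 = 11.5/5 = 2.3
  Sample standard deviations s_i = √(s[i,i]):
  s(A) = √(1.8667) = 1.3663
  s(B) = √(2.3) = 1.5166

Step 3 — r_{ij} = s_{ij} / (s_i · s_j):
  r[A,A] = 1 (diagonal).
  r[A,B] = -0.6 / (1.3663 · 1.5166) = -0.6 / 2.072 = -0.2896
  r[B,B] = 1 (diagonal).

R is symmetric with unit diagonal. Assembling:

R = [[1, -0.2896],
 [-0.2896, 1]]


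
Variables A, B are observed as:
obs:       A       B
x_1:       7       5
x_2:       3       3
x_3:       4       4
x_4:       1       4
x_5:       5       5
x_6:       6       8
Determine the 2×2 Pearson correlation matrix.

Step 1 — column means:
  mean(A) = (7 + 3 + 4 + 1 + 5 + 6) / 6 = 26/6 = 4.3333
  mean(B) = (5 + 3 + 4 + 4 + 5 + 8) / 6 = 29/6 = 4.8333

Step 2 — sample variances and covariances s[i,j] = (1/(n-1)) · Σ_k (x_{k,i} - mean_i) · (x_{k,j} - mean_j), with n-1 = 5:
  s[A,A] = ((2.6667)·(2.6667) + (-1.3333)·(-1.3333) + (-0.3333)·(-0.3333) + (-3.3333)·(-3.3333) + (0.6667)·(0.6667) + (1.6667)·(1.6667)) / 5 = 23.3333/5 = 4.6667
  s[A,B] = ((2.6667)·(0.1667) + (-1.3333)·(-1.8333) + (-0.3333)·(-0.8333) + (-3.3333)·(-0.8333) + (0.6667)·(0.1667) + (1.6667)·(3.1667)) / 5 = 11.3333/5 = 2.2667
  s[B,B] = ((0.1667)·(0.1667) + (-1.8333)·(-1.8333) + (-0.8333)·(-0.8333) + (-0.8333)·(-0.8333) + (0.1667)·(0.1667) + (3.1667)·(3.1667)) / 5 = 14.8333/5 = 2.9667
  Sample standard deviations s_i = √(s[i,i]):
  s(A) = √(4.6667) = 2.1602
  s(B) = √(2.9667) = 1.7224

Step 3 — r_{ij} = s_{ij} / (s_i · s_j):
  r[A,A] = 1 (diagonal).
  r[A,B] = 2.2667 / (2.1602 · 1.7224) = 2.2667 / 3.7208 = 0.6092
  r[B,B] = 1 (diagonal).

R is symmetric with unit diagonal. Assembling:

R = [[1, 0.6092],
 [0.6092, 1]]


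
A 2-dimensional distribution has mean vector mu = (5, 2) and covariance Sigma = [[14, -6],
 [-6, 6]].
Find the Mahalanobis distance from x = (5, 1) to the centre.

Step 1 — centre the observation: (x - mu) = (0, -1).

Step 2 — invert Sigma. det(Sigma) = 14·6 - (-6)² = 48.
  Sigma^{-1} = (1/det) · [[d, -b], [-b, a]] = [[0.125, 0.125],
 [0.125, 0.2917]].

Step 3 — form the quadratic (x - mu)^T · Sigma^{-1} · (x - mu):
  Sigma^{-1} · (x - mu) = (-0.125, -0.2917).
  (x - mu)^T · [Sigma^{-1} · (x - mu)] = (0)·(-0.125) + (-1)·(-0.2917) = 0.2917.

Step 4 — take square root: d = √(0.2917) ≈ 0.5401.

d(x, mu) = √(0.2917) ≈ 0.5401


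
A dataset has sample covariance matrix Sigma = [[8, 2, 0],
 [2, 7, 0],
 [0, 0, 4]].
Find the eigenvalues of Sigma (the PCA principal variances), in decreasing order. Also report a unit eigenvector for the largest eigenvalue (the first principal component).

Step 1 — characteristic polynomial p(λ) = det(λI - Sigma) = λ³ - tr·λ² + c_1·λ - det, where tr = trace, c_1 = sum of the principal 2×2 minors, det = det(Sigma):
  tr = 8 + 7 + 4 = 19,
  c_1 = (8·7 - (2)²) + (8·4 - (0)²) + (7·4 - (0)²) = 52 + 32 + 28 = 112,
  det = 8·(7·4 - (0)²) - (2)·((2)·4 - (0)·(0)) + (0)·((2)·(0) - 7·(0)) = 8·(28) - (2)·(8) + (0)·(0) = 208.
  So p(λ) = λ³ - 19λ² + 112λ - 208.
Step 2 — look for an integer root (rational root theorem: any rational root is an integer divisor of 208). Testing λ = 4:
  p(4) = 64 - 304 + 448 - 208 = 0  ✓
  Dividing out (λ - 4): p(λ) = (λ - 4)(λ² - 15λ + 52).
Step 3 — remaining eigenvalues from the quadratic λ² - 15λ + 52 = 0:
  Δ = 15² - 4·52 = 225 - 208 = 17,  λ = (15 ± √17)/2 = (15 ± 4.1231)/2 ≈ 9.5616 or 5.4384.
  Sorted: λ_1 = 9.5616,  λ_2 = 5.4384,  λ_3 = 4  (check: sum = 19 = tr ✓).

Step 4 — unit eigenvector for λ_1 ≈ 9.5616: v spans the null space of (Sigma - λ_1 I), whose rows are
  r_1 = (-1.5616, 2, 0),  r_2 = (2, -2.5616, 0),  r_3 = (0, 0, -5.5616).
  v is orthogonal to every row, so take v ∝ r_1 × r_3 = ((2)·(-5.5616) - (0)·(0), (0)·(0) - (-1.5616)·(-5.5616), (-1.5616)·(0) - (2)·(0)) ≈ (-11.1231, -8.6847, 0).
  Rescale (multiply by -1 so the first nonzero entry is positive): u = (11.1231, 8.6847, 0).
  ||u|| = √((11.1231)² + (8.6847)² + (0)²) = √(199.1468) ≈ 14.1119,  v_1 = u/||u|| ≈ (0.7882, 0.6154, 0) (||v_1|| = 1).

λ_1 = 9.5616,  λ_2 = 5.4384,  λ_3 = 4;  v_1 ≈ (0.7882, 0.6154, 0)


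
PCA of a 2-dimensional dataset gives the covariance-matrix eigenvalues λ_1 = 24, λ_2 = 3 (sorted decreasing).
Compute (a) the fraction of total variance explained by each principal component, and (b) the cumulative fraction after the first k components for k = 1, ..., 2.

Step 1 — total variance = trace(Sigma) = Σ λ_i = 24 + 3 = 27.

Step 2 — fraction explained by component i = λ_i / Σ λ:
  PC1: 24/27 = 0.8889
  PC2: 3/27 = 0.1111

Step 3 — cumulative fraction after k components = (λ_1 + ... + λ_k) / Σ λ:
  k = 1: 24/27 = 0.8889
  k = 2: (24 + 3)/27 = 27/27 = 1

Summary (fraction, with percent):

explained: PC1 0.8889 (88.89%), PC2 0.1111 (11.11%);  cumulative: 0.8889, 1


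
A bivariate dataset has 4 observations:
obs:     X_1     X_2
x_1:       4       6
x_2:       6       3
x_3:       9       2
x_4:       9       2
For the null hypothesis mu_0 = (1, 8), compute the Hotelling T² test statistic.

Step 1 — sample mean vector:
  mean(X_1) = (4 + 6 + 9 + 9) / 4 = 28/4 = 7
  mean(X_2) = (6 + 3 + 2 + 2) / 4 = 13/4 = 3.25
  x̄ = (7, 3.25),  deviation x̄ - mu_0 = (7, 3.25) - (1, 8) = (6, -4.75).

Step 2 — sample covariance matrix, S[i,j] = (1/(n-1)) · Σ_k (x_{k,i} - mean_i) · (x_{k,j} - mean_j), divisor n-1 = 3:
  S[X_1,X_1] = ((-3)·(-3) + (-1)·(-1) + (2)·(2) + (2)·(2)) / 3 = 18/3 = 6
  S[X_1,X_2] = ((-3)·(2.75) + (-1)·(-0.25) + (2)·(-1.25) + (2)·(-1.25)) / 3 = -13/3 = -4.3333
  S[X_2,X_2] = ((2.75)·(2.75) + (-0.25)·(-0.25) + (-1.25)·(-1.25) + (-1.25)·(-1.25)) / 3 = 10.75/3 = 3.5833
  S = [[6, -4.3333],
 [-4.3333, 3.5833]].

Step 3 — invert S. det(S) = 6·3.5833 - (-4.3333)² = 2.7222.
  S^{-1} = (1/det) · [[d, -b], [-b, a]] = [[1.3163, 1.5918],
 [1.5918, 2.2041]].

Step 4 — quadratic form (x̄ - mu_0)^T · S^{-1} · (x̄ - mu_0):
  S^{-1} · (x̄ - mu_0) = (0.3367, -0.9184),
  (x̄ - mu_0)^T · [...] = (6)·(0.3367) + (-4.75)·(-0.9184) = 6.3827.

Step 5 — scale by n: T² = 4 · 6.3827 = 25.5306.

T² ≈ 25.5306


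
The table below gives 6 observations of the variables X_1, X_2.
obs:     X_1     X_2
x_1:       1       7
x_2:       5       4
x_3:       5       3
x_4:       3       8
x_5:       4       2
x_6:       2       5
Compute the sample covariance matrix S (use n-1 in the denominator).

Step 1 — column means:
  mean(X_1) = (1 + 5 + 5 + 3 + 4 + 2) / 6 = 20/6 = 3.3333
  mean(X_2) = (7 + 4 + 3 + 8 + 2 + 5) / 6 = 29/6 = 4.8333

Step 2 — sample covariance S[i,j] = (1/(n-1)) · Σ_k (x_{k,i} - mean_i) · (x_{k,j} - mean_j), with n-1 = 5.
  S[X_1,X_1] = ((-2.3333)·(-2.3333) + (1.6667)·(1.6667) + (1.6667)·(1.6667) + (-0.3333)·(-0.3333) + (0.6667)·(0.6667) + (-1.3333)·(-1.3333)) / 5 = 13.3333/5 = 2.6667
  S[X_1,X_2] = ((-2.3333)·(2.1667) + (1.6667)·(-0.8333) + (1.6667)·(-1.8333) + (-0.3333)·(3.1667) + (0.6667)·(-2.8333) + (-1.3333)·(0.1667)) / 5 = -12.6667/5 = -2.5333
  S[X_2,X_2] = ((2.1667)·(2.1667) + (-0.8333)·(-0.8333) + (-1.8333)·(-1.8333) + (3.1667)·(3.1667) + (-2.8333)·(-2.8333) + (0.1667)·(0.1667)) / 5 = 26.8333/5 = 5.3667

S is symmetric (S[j,i] = S[i,j]). Assembling:

S = [[2.6667, -2.5333],
 [-2.5333, 5.3667]]


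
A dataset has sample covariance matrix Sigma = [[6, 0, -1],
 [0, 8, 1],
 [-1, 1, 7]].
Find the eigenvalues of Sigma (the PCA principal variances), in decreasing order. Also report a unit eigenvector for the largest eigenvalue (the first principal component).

Step 1 — characteristic polynomial p(λ) = det(λI - Sigma) = λ³ - tr·λ² + c_1·λ - det, where tr = trace, c_1 = sum of the principal 2×2 minors, det = det(Sigma):
  tr = 6 + 8 + 7 = 21,
  c_1 = (6·8 - (0)²) + (6·7 - (-1)²) + (8·7 - (1)²) = 48 + 41 + 55 = 144,
  det = 6·(8·7 - (1)²) - (0)·((0)·7 - (1)·(-1)) + (-1)·((0)·(1) - 8·(-1)) = 6·(55) - (0)·(1) + (-1)·(8) = 322.
  So p(λ) = λ³ - 21λ² + 144λ - 322.
Step 2 — look for an integer root (rational root theorem: any rational root is an integer divisor of 322). Testing λ = 7:
  p(7) = 343 - 1029 + 1008 - 322 = 0  ✓
  Dividing out (λ - 7): p(λ) = (λ - 7)(λ² - 14λ + 46).
Step 3 — remaining eigenvalues from the quadratic λ² - 14λ + 46 = 0:
  Δ = 14² - 4·46 = 196 - 184 = 12,  λ = (14 ± √12)/2 = (14 ± 3.4641)/2 ≈ 8.7321 or 5.2679.
  Sorted: λ_1 = 8.7321,  λ_2 = 7,  λ_3 = 5.2679  (check: sum = 21 = tr ✓).

Step 4 — unit eigenvector for λ_1 ≈ 8.7321: v spans the null space of (Sigma - λ_1 I), whose rows are
  r_1 = (-2.7321, 0, -1),  r_2 = (0, -0.7321, 1),  r_3 = (-1, 1, -1.7321).
  v is orthogonal to every row, so take v ∝ r_1 × r_2 = ((0)·(1) - (-1)·(-0.7321), (-1)·(0) - (-2.7321)·(1), (-2.7321)·(-0.7321) - (0)·(0)) ≈ (-0.7321, 2.7321, 2).
  Rescale (multiply by -1 so the first nonzero entry is positive): u = (0.7321, -2.7321, -2).
  ||u|| = √((0.7321)² + (-2.7321)² + (-2)²) = √(12) ≈ 3.4641,  v_1 = u/||u|| ≈ (0.2113, -0.7887, -0.5774) (||v_1|| = 1).

λ_1 = 8.7321,  λ_2 = 7,  λ_3 = 5.2679;  v_1 ≈ (0.2113, -0.7887, -0.5774)


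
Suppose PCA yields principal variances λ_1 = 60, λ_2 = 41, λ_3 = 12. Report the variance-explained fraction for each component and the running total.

Step 1 — total variance = trace(Sigma) = Σ λ_i = 60 + 41 + 12 = 113.

Step 2 — fraction explained by component i = λ_i / Σ λ:
  PC1: 60/113 = 0.531
  PC2: 41/113 = 0.3628
  PC3: 12/113 = 0.1062

Step 3 — cumulative fraction after k components = (λ_1 + ... + λ_k) / Σ λ:
  k = 1: 60/113 = 0.531
  k = 2: (60 + 41)/113 = 101/113 = 0.8938
  k = 3: (60 + 41 + 12)/113 = 113/113 = 1

Summary (fraction, with percent):

explained: PC1 0.531 (53.1%), PC2 0.3628 (36.28%), PC3 0.1062 (10.62%);  cumulative: 0.531, 0.8938, 1


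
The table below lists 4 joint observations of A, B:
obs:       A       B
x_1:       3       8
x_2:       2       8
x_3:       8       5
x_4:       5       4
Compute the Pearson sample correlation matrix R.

Step 1 — column means:
  mean(A) = (3 + 2 + 8 + 5) / 4 = 18/4 = 4.5
  mean(B) = (8 + 8 + 5 + 4) / 4 = 25/4 = 6.25

Step 2 — sample variances and covariances s[i,j] = (1/(n-1)) · Σ_k (x_{k,i} - mean_i) · (x_{k,j} - mean_j), with n-1 = 3:
  s[A,A] = ((-1.5)·(-1.5) + (-2.5)·(-2.5) + (3.5)·(3.5) + (0.5)·(0.5)) / 3 = 21/3 = 7
  s[A,B] = ((-1.5)·(1.75) + (-2.5)·(1.75) + (3.5)·(-1.25) + (0.5)·(-2.25)) / 3 = -12.5/3 = -4.1667
  s[B,B] = ((1.75)·(1.75) + (1.75)·(1.75) + (-1.25)·(-1.25) + (-2.25)·(-2.25)) / 3 = 12.75/3 = 4.25
  Sample standard deviations s_i = √(s[i,i]):
  s(A) = √(7) = 2.6458
  s(B) = √(4.25) = 2.0616

Step 3 — r_{ij} = s_{ij} / (s_i · s_j):
  r[A,A] = 1 (diagonal).
  r[A,B] = -4.1667 / (2.6458 · 2.0616) = -4.1667 / 5.4544 = -0.7639
  r[B,B] = 1 (diagonal).

R is symmetric with unit diagonal. Assembling:

R = [[1, -0.7639],
 [-0.7639, 1]]


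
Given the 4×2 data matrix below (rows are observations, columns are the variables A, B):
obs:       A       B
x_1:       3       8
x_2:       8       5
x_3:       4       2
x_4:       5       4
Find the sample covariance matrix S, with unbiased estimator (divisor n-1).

Step 1 — column means:
  mean(A) = (3 + 8 + 4 + 5) / 4 = 20/4 = 5
  mean(B) = (8 + 5 + 2 + 4) / 4 = 19/4 = 4.75

Step 2 — sample covariance S[i,j] = (1/(n-1)) · Σ_k (x_{k,i} - mean_i) · (x_{k,j} - mean_j), with n-1 = 3.
  S[A,A] = ((-2)·(-2) + (3)·(3) + (-1)·(-1) + (0)·(0)) / 3 = 14/3 = 4.6667
  S[A,B] = ((-2)·(3.25) + (3)·(0.25) + (-1)·(-2.75) + (0)·(-0.75)) / 3 = -3/3 = -1
  S[B,B] = ((3.25)·(3.25) + (0.25)·(0.25) + (-2.75)·(-2.75) + (-0.75)·(-0.75)) / 3 = 18.75/3 = 6.25

S is symmetric (S[j,i] = S[i,j]). Assembling:

S = [[4.6667, -1],
 [-1, 6.25]]


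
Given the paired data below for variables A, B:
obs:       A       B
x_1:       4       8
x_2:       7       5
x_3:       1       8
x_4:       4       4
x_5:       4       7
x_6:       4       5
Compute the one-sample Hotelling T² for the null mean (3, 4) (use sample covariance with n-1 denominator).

Step 1 — sample mean vector:
  mean(A) = (4 + 7 + 1 + 4 + 4 + 4) / 6 = 24/6 = 4
  mean(B) = (8 + 5 + 8 + 4 + 7 + 5) / 6 = 37/6 = 6.1667
  x̄ = (4, 6.1667),  deviation x̄ - mu_0 = (4, 6.1667) - (3, 4) = (1, 2.1667).

Step 2 — sample covariance matrix, S[i,j] = (1/(n-1)) · Σ_k (x_{k,i} - mean_i) · (x_{k,j} - mean_j), divisor n-1 = 5:
  S[A,A] = ((0)·(0) + (3)·(3) + (-3)·(-3) + (0)·(0) + (0)·(0) + (0)·(0)) / 5 = 18/5 = 3.6
  S[A,B] = ((0)·(1.8333) + (3)·(-1.1667) + (-3)·(1.8333) + (0)·(-2.1667) + (0)·(0.8333) + (0)·(-1.1667)) / 5 = -9/5 = -1.8
  S[B,B] = ((1.8333)·(1.8333) + (-1.1667)·(-1.1667) + (1.8333)·(1.8333) + (-2.1667)·(-2.1667) + (0.8333)·(0.8333) + (-1.1667)·(-1.1667)) / 5 = 14.8333/5 = 2.9667
  S = [[3.6, -1.8],
 [-1.8, 2.9667]].

Step 3 — invert S. det(S) = 3.6·2.9667 - (-1.8)² = 7.44.
  S^{-1} = (1/det) · [[d, -b], [-b, a]] = [[0.3987, 0.2419],
 [0.2419, 0.4839]].

Step 4 — quadratic form (x̄ - mu_0)^T · S^{-1} · (x̄ - mu_0):
  S^{-1} · (x̄ - mu_0) = (0.9229, 1.2903),
  (x̄ - mu_0)^T · [...] = (1)·(0.9229) + (2.1667)·(1.2903) = 3.7186.

Step 5 — scale by n: T² = 6 · 3.7186 = 22.3118.

T² ≈ 22.3118


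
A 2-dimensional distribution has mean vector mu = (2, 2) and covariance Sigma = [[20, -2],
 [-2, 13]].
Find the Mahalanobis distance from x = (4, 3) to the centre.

Step 1 — centre the observation: (x - mu) = (2, 1).

Step 2 — invert Sigma. det(Sigma) = 20·13 - (-2)² = 256.
  Sigma^{-1} = (1/det) · [[d, -b], [-b, a]] = [[0.0508, 0.0078],
 [0.0078, 0.0781]].

Step 3 — form the quadratic (x - mu)^T · Sigma^{-1} · (x - mu):
  Sigma^{-1} · (x - mu) = (0.1094, 0.0938).
  (x - mu)^T · [Sigma^{-1} · (x - mu)] = (2)·(0.1094) + (1)·(0.0938) = 0.3125.

Step 4 — take square root: d = √(0.3125) ≈ 0.559.

d(x, mu) = √(0.3125) ≈ 0.559


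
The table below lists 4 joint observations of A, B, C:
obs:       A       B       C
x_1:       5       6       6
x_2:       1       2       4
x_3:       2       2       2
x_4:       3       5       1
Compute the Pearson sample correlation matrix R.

Step 1 — column means:
  mean(A) = (5 + 1 + 2 + 3) / 4 = 11/4 = 2.75
  mean(B) = (6 + 2 + 2 + 5) / 4 = 15/4 = 3.75
  mean(C) = (6 + 4 + 2 + 1) / 4 = 13/4 = 3.25

Step 2 — sample variances and covariances s[i,j] = (1/(n-1)) · Σ_k (x_{k,i} - mean_i) · (x_{k,j} - mean_j), with n-1 = 3:
  s[A,A] = ((2.25)·(2.25) + (-1.75)·(-1.75) + (-0.75)·(-0.75) + (0.25)·(0.25)) / 3 = 8.75/3 = 2.9167
  s[A,B] = ((2.25)·(2.25) + (-1.75)·(-1.75) + (-0.75)·(-1.75) + (0.25)·(1.25)) / 3 = 9.75/3 = 3.25
  s[A,C] = ((2.25)·(2.75) + (-1.75)·(0.75) + (-0.75)·(-1.25) + (0.25)·(-2.25)) / 3 = 5.25/3 = 1.75
  s[B,B] = ((2.25)·(2.25) + (-1.75)·(-1.75) + (-1.75)·(-1.75) + (1.25)·(1.25)) / 3 = 12.75/3 = 4.25
  s[B,C] = ((2.25)·(2.75) + (-1.75)·(0.75) + (-1.75)·(-1.25) + (1.25)·(-2.25)) / 3 = 4.25/3 = 1.4167
  s[C,C] = ((2.75)·(2.75) + (0.75)·(0.75) + (-1.25)·(-1.25) + (-2.25)·(-2.25)) / 3 = 14.75/3 = 4.9167
  Sample standard deviations s_i = √(s[i,i]):
  s(A) = √(2.9167) = 1.7078
  s(B) = √(4.25) = 2.0616
  s(C) = √(4.9167) = 2.2174

Step 3 — r_{ij} = s_{ij} / (s_i · s_j):
  r[A,A] = 1 (diagonal).
  r[A,B] = 3.25 / (1.7078 · 2.0616) = 3.25 / 3.5208 = 0.9231
  r[A,C] = 1.75 / (1.7078 · 2.2174) = 1.75 / 3.7869 = 0.4621
  r[B,B] = 1 (diagonal).
  r[B,C] = 1.4167 / (2.0616 · 2.2174) = 1.4167 / 4.5712 = 0.3099
  r[C,C] = 1 (diagonal).

R is symmetric with unit diagonal. Assembling:

R = [[1, 0.9231, 0.4621],
 [0.9231, 1, 0.3099],
 [0.4621, 0.3099, 1]]


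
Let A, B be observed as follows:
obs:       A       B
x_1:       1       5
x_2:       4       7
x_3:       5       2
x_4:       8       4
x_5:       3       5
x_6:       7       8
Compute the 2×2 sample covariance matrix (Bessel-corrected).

Step 1 — column means:
  mean(A) = (1 + 4 + 5 + 8 + 3 + 7) / 6 = 28/6 = 4.6667
  mean(B) = (5 + 7 + 2 + 4 + 5 + 8) / 6 = 31/6 = 5.1667

Step 2 — sample covariance S[i,j] = (1/(n-1)) · Σ_k (x_{k,i} - mean_i) · (x_{k,j} - mean_j), with n-1 = 5.
  S[A,A] = ((-3.6667)·(-3.6667) + (-0.6667)·(-0.6667) + (0.3333)·(0.3333) + (3.3333)·(3.3333) + (-1.6667)·(-1.6667) + (2.3333)·(2.3333)) / 5 = 33.3333/5 = 6.6667
  S[A,B] = ((-3.6667)·(-0.1667) + (-0.6667)·(1.8333) + (0.3333)·(-3.1667) + (3.3333)·(-1.1667) + (-1.6667)·(-0.1667) + (2.3333)·(2.8333)) / 5 = 1.3333/5 = 0.2667
  S[B,B] = ((-0.1667)·(-0.1667) + (1.8333)·(1.8333) + (-3.1667)·(-3.1667) + (-1.1667)·(-1.1667) + (-0.1667)·(-0.1667) + (2.8333)·(2.8333)) / 5 = 22.8333/5 = 4.5667

S is symmetric (S[j,i] = S[i,j]). Assembling:

S = [[6.6667, 0.2667],
 [0.2667, 4.5667]]


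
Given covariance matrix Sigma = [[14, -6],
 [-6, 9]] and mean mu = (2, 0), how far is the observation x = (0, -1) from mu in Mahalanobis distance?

Step 1 — centre the observation: (x - mu) = (-2, -1).

Step 2 — invert Sigma. det(Sigma) = 14·9 - (-6)² = 90.
  Sigma^{-1} = (1/det) · [[d, -b], [-b, a]] = [[0.1, 0.0667],
 [0.0667, 0.1556]].

Step 3 — form the quadratic (x - mu)^T · Sigma^{-1} · (x - mu):
  Sigma^{-1} · (x - mu) = (-0.2667, -0.2889).
  (x - mu)^T · [Sigma^{-1} · (x - mu)] = (-2)·(-0.2667) + (-1)·(-0.2889) = 0.8222.

Step 4 — take square root: d = √(0.8222) ≈ 0.9068.

d(x, mu) = √(0.8222) ≈ 0.9068


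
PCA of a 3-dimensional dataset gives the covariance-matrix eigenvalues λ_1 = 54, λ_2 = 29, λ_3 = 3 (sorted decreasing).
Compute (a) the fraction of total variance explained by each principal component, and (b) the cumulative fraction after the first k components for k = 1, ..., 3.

Step 1 — total variance = trace(Sigma) = Σ λ_i = 54 + 29 + 3 = 86.

Step 2 — fraction explained by component i = λ_i / Σ λ:
  PC1: 54/86 = 0.6279
  PC2: 29/86 = 0.3372
  PC3: 3/86 = 0.0349

Step 3 — cumulative fraction after k components = (λ_1 + ... + λ_k) / Σ λ:
  k = 1: 54/86 = 0.6279
  k = 2: (54 + 29)/86 = 83/86 = 0.9651
  k = 3: (54 + 29 + 3)/86 = 86/86 = 1

Summary (fraction, with percent):

explained: PC1 0.6279 (62.79%), PC2 0.3372 (33.72%), PC3 0.0349 (3.49%);  cumulative: 0.6279, 0.9651, 1


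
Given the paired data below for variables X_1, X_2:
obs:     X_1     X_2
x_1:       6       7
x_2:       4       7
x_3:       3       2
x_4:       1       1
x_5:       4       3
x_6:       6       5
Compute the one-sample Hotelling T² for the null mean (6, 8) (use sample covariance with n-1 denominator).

Step 1 — sample mean vector:
  mean(X_1) = (6 + 4 + 3 + 1 + 4 + 6) / 6 = 24/6 = 4
  mean(X_2) = (7 + 7 + 2 + 1 + 3 + 5) / 6 = 25/6 = 4.1667
  x̄ = (4, 4.1667),  deviation x̄ - mu_0 = (4, 4.1667) - (6, 8) = (-2, -3.8333).

Step 2 — sample covariance matrix, S[i,j] = (1/(n-1)) · Σ_k (x_{k,i} - mean_i) · (x_{k,j} - mean_j), divisor n-1 = 5:
  S[X_1,X_1] = ((2)·(2) + (0)·(0) + (-1)·(-1) + (-3)·(-3) + (0)·(0) + (2)·(2)) / 5 = 18/5 = 3.6
  S[X_1,X_2] = ((2)·(2.8333) + (0)·(2.8333) + (-1)·(-2.1667) + (-3)·(-3.1667) + (0)·(-1.1667) + (2)·(0.8333)) / 5 = 19/5 = 3.8
  S[X_2,X_2] = ((2.8333)·(2.8333) + (2.8333)·(2.8333) + (-2.1667)·(-2.1667) + (-3.1667)·(-3.1667) + (-1.1667)·(-1.1667) + (0.8333)·(0.8333)) / 5 = 32.8333/5 = 6.5667
  S = [[3.6, 3.8],
 [3.8, 6.5667]].

Step 3 — invert S. det(S) = 3.6·6.5667 - (3.8)² = 9.2.
  S^{-1} = (1/det) · [[d, -b], [-b, a]] = [[0.7138, -0.413],
 [-0.413, 0.3913]].

Step 4 — quadratic form (x̄ - mu_0)^T · S^{-1} · (x̄ - mu_0):
  S^{-1} · (x̄ - mu_0) = (0.1558, -0.6739),
  (x̄ - mu_0)^T · [...] = (-2)·(0.1558) + (-3.8333)·(-0.6739) = 2.2717.

Step 5 — scale by n: T² = 6 · 2.2717 = 13.6304.

T² ≈ 13.6304


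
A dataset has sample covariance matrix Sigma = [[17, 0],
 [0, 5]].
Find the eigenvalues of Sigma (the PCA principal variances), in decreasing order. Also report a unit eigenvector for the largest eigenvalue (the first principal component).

Step 1 — characteristic polynomial of 2×2 Sigma:
  det(Sigma - λI) = λ² - trace · λ + det = 0.
  trace = 17 + 5 = 22, det = 17·5 - (0)² = 85.
Step 2 — discriminant:
  Δ = trace² - 4·det = 484 - 340 = 144.
Step 3 — eigenvalues:
  λ = (trace ± √Δ)/2 = (22 ± 12)/2,
  λ_1 = 17,  λ_2 = 5.

Step 4 — unit eigenvector for λ_1: Sigma is diagonal, so its eigenvectors are the coordinate axes. λ_1 = 17 is the diagonal entry on the first coordinate axis, hence
  v_1 = (1, 0) (||v_1|| = 1).

λ_1 = 17,  λ_2 = 5;  v_1 ≈ (1, 0)


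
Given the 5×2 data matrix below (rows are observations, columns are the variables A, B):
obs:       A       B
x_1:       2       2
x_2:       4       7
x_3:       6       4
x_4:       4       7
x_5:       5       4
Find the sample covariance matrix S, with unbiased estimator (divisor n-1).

Step 1 — column means:
  mean(A) = (2 + 4 + 6 + 4 + 5) / 5 = 21/5 = 4.2
  mean(B) = (2 + 7 + 4 + 7 + 4) / 5 = 24/5 = 4.8

Step 2 — sample covariance S[i,j] = (1/(n-1)) · Σ_k (x_{k,i} - mean_i) · (x_{k,j} - mean_j), with n-1 = 4.
  S[A,A] = ((-2.2)·(-2.2) + (-0.2)·(-0.2) + (1.8)·(1.8) + (-0.2)·(-0.2) + (0.8)·(0.8)) / 4 = 8.8/4 = 2.2
  S[A,B] = ((-2.2)·(-2.8) + (-0.2)·(2.2) + (1.8)·(-0.8) + (-0.2)·(2.2) + (0.8)·(-0.8)) / 4 = 3.2/4 = 0.8
  S[B,B] = ((-2.8)·(-2.8) + (2.2)·(2.2) + (-0.8)·(-0.8) + (2.2)·(2.2) + (-0.8)·(-0.8)) / 4 = 18.8/4 = 4.7

S is symmetric (S[j,i] = S[i,j]). Assembling:

S = [[2.2, 0.8],
 [0.8, 4.7]]


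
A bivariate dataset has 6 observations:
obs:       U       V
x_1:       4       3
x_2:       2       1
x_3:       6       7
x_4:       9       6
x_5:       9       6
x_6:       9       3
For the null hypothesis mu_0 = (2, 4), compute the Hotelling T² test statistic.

Step 1 — sample mean vector:
  mean(U) = (4 + 2 + 6 + 9 + 9 + 9) / 6 = 39/6 = 6.5
  mean(V) = (3 + 1 + 7 + 6 + 6 + 3) / 6 = 26/6 = 4.3333
  x̄ = (6.5, 4.3333),  deviation x̄ - mu_0 = (6.5, 4.3333) - (2, 4) = (4.5, 0.3333).

Step 2 — sample covariance matrix, S[i,j] = (1/(n-1)) · Σ_k (x_{k,i} - mean_i) · (x_{k,j} - mean_j), divisor n-1 = 5:
  S[U,U] = ((-2.5)·(-2.5) + (-4.5)·(-4.5) + (-0.5)·(-0.5) + (2.5)·(2.5) + (2.5)·(2.5) + (2.5)·(2.5)) / 5 = 45.5/5 = 9.1
  S[U,V] = ((-2.5)·(-1.3333) + (-4.5)·(-3.3333) + (-0.5)·(2.6667) + (2.5)·(1.6667) + (2.5)·(1.6667) + (2.5)·(-1.3333)) / 5 = 22/5 = 4.4
  S[V,V] = ((-1.3333)·(-1.3333) + (-3.3333)·(-3.3333) + (2.6667)·(2.6667) + (1.6667)·(1.6667) + (1.6667)·(1.6667) + (-1.3333)·(-1.3333)) / 5 = 27.3333/5 = 5.4667
  S = [[9.1, 4.4],
 [4.4, 5.4667]].

Step 3 — invert S. det(S) = 9.1·5.4667 - (4.4)² = 30.3867.
  S^{-1} = (1/det) · [[d, -b], [-b, a]] = [[0.1799, -0.1448],
 [-0.1448, 0.2995]].

Step 4 — quadratic form (x̄ - mu_0)^T · S^{-1} · (x̄ - mu_0):
  S^{-1} · (x̄ - mu_0) = (0.7613, -0.5518),
  (x̄ - mu_0)^T · [...] = (4.5)·(0.7613) + (0.3333)·(-0.5518) = 3.2419.

Step 5 — scale by n: T² = 6 · 3.2419 = 19.4515.

T² ≈ 19.4515


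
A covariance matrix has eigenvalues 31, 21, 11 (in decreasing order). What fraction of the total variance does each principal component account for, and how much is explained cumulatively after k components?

Step 1 — total variance = trace(Sigma) = Σ λ_i = 31 + 21 + 11 = 63.

Step 2 — fraction explained by component i = λ_i / Σ λ:
  PC1: 31/63 = 0.4921
  PC2: 21/63 = 0.3333
  PC3: 11/63 = 0.1746

Step 3 — cumulative fraction after k components = (λ_1 + ... + λ_k) / Σ λ:
  k = 1: 31/63 = 0.4921
  k = 2: (31 + 21)/63 = 52/63 = 0.8254
  k = 3: (31 + 21 + 11)/63 = 63/63 = 1

Summary (fraction, with percent):

explained: PC1 0.4921 (49.21%), PC2 0.3333 (33.33%), PC3 0.1746 (17.46%);  cumulative: 0.4921, 0.8254, 1


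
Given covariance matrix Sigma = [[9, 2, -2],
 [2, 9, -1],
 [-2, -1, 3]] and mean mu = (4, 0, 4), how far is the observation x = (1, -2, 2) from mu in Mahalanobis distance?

Step 1 — centre the observation: (x - mu) = (-3, -2, -2).

Step 2 — invert Sigma (cofactor / det for 3×3, or solve directly):
  Sigma^{-1} = [[0.134, -0.0206, 0.0825],
 [-0.0206, 0.1186, 0.0258],
 [0.0825, 0.0258, 0.3969]].

Step 3 — form the quadratic (x - mu)^T · Sigma^{-1} · (x - mu):
  Sigma^{-1} · (x - mu) = (-0.5258, -0.2268, -1.0928).
  (x - mu)^T · [Sigma^{-1} · (x - mu)] = (-3)·(-0.5258) + (-2)·(-0.2268) + (-2)·(-1.0928) = 4.2165.

Step 4 — take square root: d = √(4.2165) ≈ 2.0534.

d(x, mu) = √(4.2165) ≈ 2.0534


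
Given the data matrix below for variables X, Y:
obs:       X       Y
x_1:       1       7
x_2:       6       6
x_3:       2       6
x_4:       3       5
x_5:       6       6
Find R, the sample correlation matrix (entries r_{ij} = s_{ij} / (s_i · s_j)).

Step 1 — column means:
  mean(X) = (1 + 6 + 2 + 3 + 6) / 5 = 18/5 = 3.6
  mean(Y) = (7 + 6 + 6 + 5 + 6) / 5 = 30/5 = 6

Step 2 — sample variances and covariances s[i,j] = (1/(n-1)) · Σ_k (x_{k,i} - mean_i) · (x_{k,j} - mean_j), with n-1 = 4:
  s[X,X] = ((-2.6)·(-2.6) + (2.4)·(2.4) + (-1.6)·(-1.6) + (-0.6)·(-0.6) + (2.4)·(2.4)) / 4 = 21.2/4 = 5.3
  s[X,Y] = ((-2.6)·(1) + (2.4)·(0) + (-1.6)·(0) + (-0.6)·(-1) + (2.4)·(0)) / 4 = -2/4 = -0.5
  s[Y,Y] = ((1)·(1) + (0)·(0) + (0)·(0) + (-1)·(-1) + (0)·(0)) / 4 = 2/4 = 0.5
  Sample standard deviations s_i = √(s[i,i]):
  s(X) = √(5.3) = 2.3022
  s(Y) = √(0.5) = 0.7071

Step 3 — r_{ij} = s_{ij} / (s_i · s_j):
  r[X,X] = 1 (diagonal).
  r[X,Y] = -0.5 / (2.3022 · 0.7071) = -0.5 / 1.6279 = -0.3071
  r[Y,Y] = 1 (diagonal).

R is symmetric with unit diagonal. Assembling:

R = [[1, -0.3071],
 [-0.3071, 1]]


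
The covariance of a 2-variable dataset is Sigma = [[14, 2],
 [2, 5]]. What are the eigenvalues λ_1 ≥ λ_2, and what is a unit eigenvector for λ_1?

Step 1 — characteristic polynomial of 2×2 Sigma:
  det(Sigma - λI) = λ² - trace · λ + det = 0.
  trace = 14 + 5 = 19, det = 14·5 - (2)² = 66.
Step 2 — discriminant:
  Δ = trace² - 4·det = 361 - 264 = 97.
Step 3 — eigenvalues:
  λ = (trace ± √Δ)/2 = (19 ± 9.8489)/2,
  λ_1 = 14.4244,  λ_2 = 4.5756.

Step 4 — unit eigenvector for λ_1: solve (Sigma - λ_1 I)v = 0. First row:
  (14 - 14.4244)·v_x + (2)·v_y = 0, i.e. (-0.4244)·v_x + (2)·v_y = 0,
  so v ∝ (b, λ_1 - a) = (2, 0.4244) = u.
  ||u|| = √((2)² + (0.4244)²) = √(4.1801) ≈ 2.0445,
  v_1 = u/||u|| ≈ (0.9782, 0.2076) (||v_1|| = 1).

λ_1 = 14.4244,  λ_2 = 4.5756;  v_1 ≈ (0.9782, 0.2076)


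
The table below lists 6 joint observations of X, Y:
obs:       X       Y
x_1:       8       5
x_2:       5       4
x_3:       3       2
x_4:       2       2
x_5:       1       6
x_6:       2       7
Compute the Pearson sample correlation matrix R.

Step 1 — column means:
  mean(X) = (8 + 5 + 3 + 2 + 1 + 2) / 6 = 21/6 = 3.5
  mean(Y) = (5 + 4 + 2 + 2 + 6 + 7) / 6 = 26/6 = 4.3333

Step 2 — sample variances and covariances s[i,j] = (1/(n-1)) · Σ_k (x_{k,i} - mean_i) · (x_{k,j} - mean_j), with n-1 = 5:
  s[X,X] = ((4.5)·(4.5) + (1.5)·(1.5) + (-0.5)·(-0.5) + (-1.5)·(-1.5) + (-2.5)·(-2.5) + (-1.5)·(-1.5)) / 5 = 33.5/5 = 6.7
  s[X,Y] = ((4.5)·(0.6667) + (1.5)·(-0.3333) + (-0.5)·(-2.3333) + (-1.5)·(-2.3333) + (-2.5)·(1.6667) + (-1.5)·(2.6667)) / 5 = -1/5 = -0.2
  s[Y,Y] = ((0.6667)·(0.6667) + (-0.3333)·(-0.3333) + (-2.3333)·(-2.3333) + (-2.3333)·(-2.3333) + (1.6667)·(1.6667) + (2.6667)·(2.6667)) / 5 = 21.3333/5 = 4.2667
  Sample standard deviations s_i = √(s[i,i]):
  s(X) = √(6.7) = 2.5884
  s(Y) = √(4.2667) = 2.0656

Step 3 — r_{ij} = s_{ij} / (s_i · s_j):
  r[X,X] = 1 (diagonal).
  r[X,Y] = -0.2 / (2.5884 · 2.0656) = -0.2 / 5.3467 = -0.0374
  r[Y,Y] = 1 (diagonal).

R is symmetric with unit diagonal. Assembling:

R = [[1, -0.0374],
 [-0.0374, 1]]


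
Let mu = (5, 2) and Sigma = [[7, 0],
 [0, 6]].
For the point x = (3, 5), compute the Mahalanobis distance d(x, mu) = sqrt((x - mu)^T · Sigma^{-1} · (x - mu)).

Step 1 — centre the observation: (x - mu) = (-2, 3).

Step 2 — invert Sigma. det(Sigma) = 7·6 - (0)² = 42.
  Sigma^{-1} = (1/det) · [[d, -b], [-b, a]] = [[0.1429, 0],
 [0, 0.1667]].

Step 3 — form the quadratic (x - mu)^T · Sigma^{-1} · (x - mu):
  Sigma^{-1} · (x - mu) = (-0.2857, 0.5).
  (x - mu)^T · [Sigma^{-1} · (x - mu)] = (-2)·(-0.2857) + (3)·(0.5) = 2.0714.

Step 4 — take square root: d = √(2.0714) ≈ 1.4392.

d(x, mu) = √(2.0714) ≈ 1.4392


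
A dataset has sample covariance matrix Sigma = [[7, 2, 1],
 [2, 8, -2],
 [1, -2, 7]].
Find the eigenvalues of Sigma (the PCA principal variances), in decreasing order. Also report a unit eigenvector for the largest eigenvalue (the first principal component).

Step 1 — characteristic polynomial p(λ) = det(λI - Sigma) = λ³ - tr·λ² + c_1·λ - det, where tr = trace, c_1 = sum of the principal 2×2 minors, det = det(Sigma):
  tr = 7 + 8 + 7 = 22,
  c_1 = (7·8 - (2)²) + (7·7 - (1)²) + (8·7 - (-2)²) = 52 + 48 + 52 = 152,
  det = 7·(8·7 - (-2)²) - (2)·((2)·7 - (-2)·(1)) + (1)·((2)·(-2) - 8·(1)) = 7·(52) - (2)·(16) + (1)·(-12) = 320.
  So p(λ) = λ³ - 22λ² + 152λ - 320.
Step 2 — look for an integer root (rational root theorem: any rational root is an integer divisor of 320). Testing λ = 4:
  p(4) = 64 - 352 + 608 - 320 = 0  ✓
  Dividing out (λ - 4): p(λ) = (λ - 4)(λ² - 18λ + 80).
Step 3 — remaining eigenvalues from the quadratic λ² - 18λ + 80 = 0:
  Δ = 18² - 4·80 = 324 - 320 = 4,  λ = (18 ± √4)/2 = (18 ± 2)/2 = 10 or 8.
  Sorted: λ_1 = 10,  λ_2 = 8,  λ_3 = 4  (check: sum = 22 = tr ✓).

Step 4 — unit eigenvector for λ_1 = 10: v spans the null space of (Sigma - λ_1 I), whose rows are
  r_1 = (-3, 2, 1),  r_2 = (2, -2, -2),  r_3 = (1, -2, -3).
  v is orthogonal to every row, so take v ∝ r_1 × r_2 = ((2)·(-2) - (1)·(-2), (1)·(2) - (-3)·(-2), (-3)·(-2) - (2)·(2)) = (-2, -4, 2).
  Rescale (divide by 2; multiply by -1 so the first nonzero entry is positive): u = (1, 2, -1).
  ||u|| = √((1)² + (2)² + (-1)²) = √(6) ≈ 2.4495,  v_1 = u/||u|| ≈ (0.4082, 0.8165, -0.4082) (||v_1|| = 1).

λ_1 = 10,  λ_2 = 8,  λ_3 = 4;  v_1 ≈ (0.4082, 0.8165, -0.4082)
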